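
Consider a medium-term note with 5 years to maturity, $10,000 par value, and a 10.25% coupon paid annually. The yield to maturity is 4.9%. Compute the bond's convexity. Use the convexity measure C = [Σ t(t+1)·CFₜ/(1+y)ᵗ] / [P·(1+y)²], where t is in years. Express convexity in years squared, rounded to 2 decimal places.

21.79

With y = 0.049:
  t   CF        PV=CF/(1+0.049)^t    t·PV        t(t+1)·PV
  1     1,025.00       977.1211       977.1211       1,954.2421
  2     1,025.00       931.4786     1,862.9572       5,588.8717
  3     1,025.00       887.9682     2,663.9045      10,655.6181
  4     1,025.00       846.4902     3,385.9606      16,929.8031
  5    11,025.00     8,679.6289    43,398.1445     260,388.8670
  Σ                 12,322.6869    52,288.0880     295,517.4021
P = 12,322.6869.
Convexity = Σ t(t+1)·PV / [P·(1+y)²] = 295,517.4021 / (12,322.6869 × 1.100401) = 21.79348.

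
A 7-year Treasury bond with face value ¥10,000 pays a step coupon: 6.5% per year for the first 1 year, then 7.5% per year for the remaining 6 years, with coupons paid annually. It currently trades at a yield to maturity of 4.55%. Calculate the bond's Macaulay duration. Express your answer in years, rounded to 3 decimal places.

Periodic yield y = 0.0455. Discount each cash flow and weight by its year:
  t   CF        PV=CF/(1+0.0455)^t    t·PV
  1       650.00       621.7121       621.7121
  2       750.00       686.1407     1,372.2814
  3       750.00       656.2800     1,968.8399
  4       750.00       627.7188     2,510.8751
  5       750.00       600.4005     3,002.0027
  6       750.00       574.2712     3,445.6272
  7    10,750.00     7,872.9991    55,110.9940
  Σ                 11,639.5224    68,032.3325
Price P = Σ PV = 11,639.5224.
Macaulay duration = Σ(t·PV) / P = 68,032.3325 / 11,639.5224 = 5.84494 years.

5.845 years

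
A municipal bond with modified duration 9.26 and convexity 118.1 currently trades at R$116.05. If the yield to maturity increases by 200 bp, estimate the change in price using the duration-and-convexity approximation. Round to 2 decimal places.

Duration effect: -D_mod·Δy = -9.26 × (+0.02) = -0.185200
Convexity effect: ½·C·(Δy)² = 0.5 × 118.1 × (0.02)² = +0.0236200
ΔP/P ≈ -0.185200 + 0.0236200 = -0.161580
ΔP ≈ 116.05 × (-0.161580) = -18.751359.

-R$18.75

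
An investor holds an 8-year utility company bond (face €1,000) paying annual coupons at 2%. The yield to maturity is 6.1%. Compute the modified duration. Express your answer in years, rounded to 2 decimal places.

Periodic yield y = 0.061. First find Macaulay duration:
  t   CF        PV=CF/(1+0.061)^t    t·PV
  1        20.00        18.8501        18.8501
  2        20.00        17.7664        35.5328
  3        20.00        16.7449        50.2348
  4        20.00        15.7822        63.1289
  5        20.00        14.8749        74.3743
  6        20.00        14.0197        84.1180
  7        20.00        13.2136        92.4954
  8     1,020.00       635.1512     5,081.2093
  Σ                    746.4031     5,499.9438
P = 746.4031; Macaulay duration = 5,499.9438 / 746.4031 = 7.36860 years.
Modified duration = D_Mac / (1 + y) = 7.36860 / 1.061 = 6.94496 years.

6.94 years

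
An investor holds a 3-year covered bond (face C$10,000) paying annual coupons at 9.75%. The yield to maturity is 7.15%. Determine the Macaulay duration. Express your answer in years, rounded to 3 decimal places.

Periodic yield y = 0.0715. Discount each cash flow and weight by its year:
  t   CF        PV=CF/(1+0.0715)^t    t·PV
  1       975.00       909.9393       909.9393
  2       975.00       849.2201     1,698.4402
  3    10,975.00     8,921.2971    26,763.8913
  Σ                 10,680.4565    29,372.2708
Price P = Σ PV = 10,680.4565.
Macaulay duration = Σ(t·PV) / P = 29,372.2708 / 10,680.4565 = 2.75010 years.

2.750 years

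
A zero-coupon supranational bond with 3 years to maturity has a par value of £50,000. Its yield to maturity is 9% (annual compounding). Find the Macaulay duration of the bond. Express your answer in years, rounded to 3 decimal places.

3.000 years

A zero-coupon bond has a single cash flow at maturity, so its Macaulay duration equals its maturity: 3 years.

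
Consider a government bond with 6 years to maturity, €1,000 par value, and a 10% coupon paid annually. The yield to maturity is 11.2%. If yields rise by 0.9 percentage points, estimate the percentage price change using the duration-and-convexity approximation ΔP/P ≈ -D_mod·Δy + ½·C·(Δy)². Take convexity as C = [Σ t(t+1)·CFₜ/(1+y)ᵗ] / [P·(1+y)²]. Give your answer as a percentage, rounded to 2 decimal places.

With y = 0.112:
  t   CF        PV=CF/(1+0.112)^t    t·PV        t(t+1)·PV
  1       100.00        89.9281        89.9281         179.8561
  2       100.00        80.8706       161.7411         485.2233
  3       100.00        72.7253       218.1760         872.7038
  4       100.00        65.4005       261.6019       1,308.0093
  5       100.00        58.8134       294.0668       1,764.4011
  6     1,100.00       581.7869     3,490.7216      24,435.0511
  Σ                    949.5247     4,516.2354      29,045.2448
P = 949.5247; D_Mac = 4.75631 yrs; D_mod = 4.27726 yrs; C = 24.73769.
Duration effect: -4.27726 × (+0.009) = -0.038495
Convexity effect: 0.5 × 24.73769 × (0.009)² = +0.0010019
ΔP/P ≈ -0.038495 + 0.0010019 = -0.037493 = -3.7493%.

-3.75%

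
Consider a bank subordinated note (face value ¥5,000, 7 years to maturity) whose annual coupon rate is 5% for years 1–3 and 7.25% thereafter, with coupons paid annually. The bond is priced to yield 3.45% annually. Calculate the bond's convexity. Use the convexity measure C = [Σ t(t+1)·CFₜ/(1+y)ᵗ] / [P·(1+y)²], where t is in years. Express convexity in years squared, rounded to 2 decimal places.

With y = 0.0345:
  t   CF        PV=CF/(1+0.0345)^t    t·PV        t(t+1)·PV
  1       250.00       241.6626       241.6626         483.3253
  2       250.00       233.6033       467.2066       1,401.6199
  3       250.00       225.8128       677.4383       2,709.7534
  4       362.50       316.5090     1,266.0359       6,330.1795
  5       362.50       305.9536     1,529.7679       9,178.6073
  6       362.50       295.7502     1,774.5012      12,421.5082
  7     5,362.50     4,229.1573    29,604.1012     236,832.8096
  Σ                  5,848.4488    35,560.7138     269,357.8033
P = 5,848.4488.
Convexity = Σ t(t+1)·PV / [P·(1+y)²] = 269,357.8033 / (5,848.4488 × 1.070190) = 43.03560.

43.04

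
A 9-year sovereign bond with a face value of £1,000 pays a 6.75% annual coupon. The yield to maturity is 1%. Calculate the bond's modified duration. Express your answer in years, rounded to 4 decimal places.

Periodic yield y = 0.01. First find Macaulay duration:
  t   CF        PV=CF/(1+0.01)^t    t·PV
  1        67.50        66.8317        66.8317
  2        67.50        66.1700       132.3400
  3        67.50        65.5148       196.5445
  4        67.50        64.8662       259.4647
  5        67.50        64.2239       321.1197
  6        67.50        63.5881       381.5283
  7        67.50        62.9585       440.7093
  8        67.50        62.3351       498.6809
  9     1,067.50       976.0578     8,784.5199
  Σ                  1,492.5460    11,081.7389
P = 1,492.5460; Macaulay duration = 11,081.7389 / 1,492.5460 = 7.42472 years.
Modified duration = D_Mac / (1 + y) = 7.42472 / 1.01 = 7.35121 years.

7.3512 years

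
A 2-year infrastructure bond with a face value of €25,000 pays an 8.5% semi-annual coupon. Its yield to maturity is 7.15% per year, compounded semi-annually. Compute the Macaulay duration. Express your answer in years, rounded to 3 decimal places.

1.883 years

Periodic yield y = 0.03575. Discount each cash flow and weight by its period:
  t   CF        PV=CF/(1+0.03575)^t    t·PV
  1     1,062.50     1,025.8267     1,025.8267
  2     1,062.50       990.4192     1,980.8384
  3     1,062.50       956.2338     2,868.7015
  4    26,062.50    22,646.2504    90,585.0015
  Σ                 25,618.7301    96,460.3681
Price P = Σ PV = 25,618.7301.
Macaulay duration = Σ(t·PV) / P = 96,460.3681 / 25,618.7301 = 3.76523 half-year periods.
In years: 3.76523 / 2 = 1.88261 years.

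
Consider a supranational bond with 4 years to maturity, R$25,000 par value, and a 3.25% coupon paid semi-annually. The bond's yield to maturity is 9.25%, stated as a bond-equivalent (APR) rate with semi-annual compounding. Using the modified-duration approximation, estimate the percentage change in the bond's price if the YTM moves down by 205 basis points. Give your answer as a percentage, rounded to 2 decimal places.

+7.35%

Periodic yield y = 0.04625. Modified duration first:
  t   CF        PV=CF/(1+0.04625)^t    t·PV
  1       406.25       388.2915       388.2915
  2       406.25       371.1269       742.2538
  3       406.25       354.7210     1,064.1631
  4       406.25       339.0404     1,356.1617
  5       406.25       324.0530     1,620.2649
  6       406.25       309.7281     1,858.3683
  7       406.25       296.0364     2,072.2546
  8    25,406.25    17,695.2539   141,562.0315
  Σ                 20,078.2512   150,663.7895
P = 20,078.2512; D_Mac = 7.50383 half-year periods = 3.75192 yrs; D_mod = 3.75192/(1+0.04625) = 3.58606 yrs.
ΔP/P ≈ -D_mod · Δy = -3.58606 × (-0.0205) = +0.073514 = +7.3514%.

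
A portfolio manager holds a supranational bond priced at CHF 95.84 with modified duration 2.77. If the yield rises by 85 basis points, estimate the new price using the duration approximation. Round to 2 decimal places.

CHF 93.58

Duration approximation: ΔP/P ≈ -D_mod · Δy = -2.77 × (+0.0085) = -0.023545.
New price ≈ 95.84 × (1 - 0.023545) = 93.5834472.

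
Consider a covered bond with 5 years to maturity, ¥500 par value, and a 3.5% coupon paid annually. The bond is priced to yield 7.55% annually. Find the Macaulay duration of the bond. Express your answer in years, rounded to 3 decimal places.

4.637 years

Periodic yield y = 0.0755. Discount each cash flow and weight by its year:
  t   CF        PV=CF/(1+0.0755)^t    t·PV
  1        17.50        16.2715        16.2715
  2        17.50        15.1292        30.2585
  3        17.50        14.0672        42.2015
  4        17.50        13.0797        52.3186
  5       517.50       359.6320     1,798.1598
  Σ                    418.1795     1,939.2099
Price P = Σ PV = 418.1795.
Macaulay duration = Σ(t·PV) / P = 1,939.2099 / 418.1795 = 4.63727 years.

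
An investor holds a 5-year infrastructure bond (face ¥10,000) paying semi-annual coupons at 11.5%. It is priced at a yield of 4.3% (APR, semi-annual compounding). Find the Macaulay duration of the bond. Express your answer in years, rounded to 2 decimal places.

Periodic yield y = 0.0215. Discount each cash flow and weight by its period:
  t   CF        PV=CF/(1+0.0215)^t    t·PV
  1       575.00       562.8977       562.8977
  2       575.00       551.0501     1,102.1002
  3       575.00       539.4519     1,618.3557
  4       575.00       528.0978     2,112.3912
  5       575.00       516.9827     2,584.9134
  6       575.00       506.1015     3,036.6090
  7       575.00       495.4493     3,468.1453
  8       575.00       485.0214     3,880.1710
  9       575.00       474.8129     4,273.3161
  10   10,575.00     8,548.6329    85,486.3287
  Σ                 13,208.4982   108,125.2283
Price P = Σ PV = 13,208.4982.
Macaulay duration = Σ(t·PV) / P = 108,125.2283 / 13,208.4982 = 8.18603 half-year periods.
In years: 8.18603 / 2 = 4.09302 years.

4.09 years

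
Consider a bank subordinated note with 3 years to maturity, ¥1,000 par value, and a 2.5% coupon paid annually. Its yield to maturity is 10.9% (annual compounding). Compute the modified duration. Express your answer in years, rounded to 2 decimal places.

2.63 years

Periodic yield y = 0.109. First find Macaulay duration:
  t   CF        PV=CF/(1+0.109)^t    t·PV
  1        25.00        22.5428        22.5428
  2        25.00        20.3272        40.6543
  3     1,025.00       751.5004     2,254.5013
  Σ                    794.3704     2,317.6984
P = 794.3704; Macaulay duration = 2,317.6984 / 794.3704 = 2.91765 years.
Modified duration = D_Mac / (1 + y) = 2.91765 / 1.109 = 2.63089 years.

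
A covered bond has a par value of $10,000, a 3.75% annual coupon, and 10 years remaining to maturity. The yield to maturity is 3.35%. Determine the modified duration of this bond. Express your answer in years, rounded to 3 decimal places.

Periodic yield y = 0.0335. First find Macaulay duration:
  t   CF        PV=CF/(1+0.0335)^t    t·PV
  1       375.00       362.8447       362.8447
  2       375.00       351.0834       702.1668
  3       375.00       339.7033     1,019.1100
  4       375.00       328.6922     1,314.7686
  5       375.00       318.0379     1,590.1894
  6       375.00       307.7290     1,846.3738
  7       375.00       297.7542     2,084.2794
  8       375.00       288.1028     2,304.8221
  9       375.00       278.7642     2,508.8775
  10   10,375.00     7,462.4820    74,624.8199
  Σ                 10,335.1936    88,358.2523
P = 10,335.1936; Macaulay duration = 88,358.2523 / 10,335.1936 = 8.54926 years.
Modified duration = D_Mac / (1 + y) = 8.54926 / 1.0335 = 8.27214 years.

8.272 years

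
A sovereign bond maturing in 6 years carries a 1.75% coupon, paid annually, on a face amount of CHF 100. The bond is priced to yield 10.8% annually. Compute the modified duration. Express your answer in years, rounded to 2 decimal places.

Periodic yield y = 0.108. First find Macaulay duration:
  t   CF        PV=CF/(1+0.108)^t    t·PV
  1         1.75         1.5794         1.5794
  2         1.75         1.4255         2.8509
  3         1.75         1.2865         3.8596
  4         1.75         1.1611         4.6445
  5         1.75         1.0479         5.2397
  6       101.75        54.9915       329.9492
  Σ                     61.4920       348.1234
P = 61.4920; Macaulay duration = 348.1234 / 61.4920 = 5.66128 years.
Modified duration = D_Mac / (1 + y) = 5.66128 / 1.108 = 5.10946 years.

5.11 years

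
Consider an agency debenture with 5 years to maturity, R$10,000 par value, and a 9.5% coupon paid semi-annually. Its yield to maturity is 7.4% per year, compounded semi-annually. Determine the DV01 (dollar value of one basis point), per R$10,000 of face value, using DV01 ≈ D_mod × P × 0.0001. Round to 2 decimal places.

R$4.33

Periodic yield y = 0.037.
  t   CF        PV=CF/(1+0.037)^t    t·PV
  1       475.00       458.0521       458.0521
  2       475.00       441.7088       883.4177
  3       475.00       425.9487     1,277.8462
  4       475.00       410.7510     1,643.0038
  5       475.00       396.0954     1,980.4771
  6       475.00       381.9628     2,291.7768
  7       475.00       368.3344     2,578.3410
  8       475.00       355.1923     2,841.5385
  9       475.00       342.5191     3,082.6720
  10   10,475.00     7,283.9418    72,839.4181
  Σ                 10,864.5065    89,876.5433
P = 10,864.5065; D_Mac = 8.27249 half-year periods = 4.13625 yrs; D_mod = 3.98867 yrs.
DV01 ≈ 3.98867 × 10,864.5065 × 0.0001 = 4.333488.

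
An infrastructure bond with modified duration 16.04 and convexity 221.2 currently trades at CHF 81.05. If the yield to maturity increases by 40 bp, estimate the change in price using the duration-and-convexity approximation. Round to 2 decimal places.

-CHF 5.06

Duration effect: -D_mod·Δy = -16.04 × (+0.004) = -0.064160
Convexity effect: ½·C·(Δy)² = 0.5 × 221.2 × (0.004)² = +0.0017696
ΔP/P ≈ -0.064160 + 0.0017696 = -0.0623904
ΔP ≈ 81.05 × (-0.0623904) = -5.05674192.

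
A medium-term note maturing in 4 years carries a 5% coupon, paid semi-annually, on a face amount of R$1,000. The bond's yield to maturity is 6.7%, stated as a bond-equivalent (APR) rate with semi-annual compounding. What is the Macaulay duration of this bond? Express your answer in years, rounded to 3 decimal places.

3.663 years

Periodic yield y = 0.0335. Discount each cash flow and weight by its period:
  t   CF        PV=CF/(1+0.0335)^t    t·PV
  1        25.00        24.1896        24.1896
  2        25.00        23.4056        46.8111
  3        25.00        22.6469        67.9407
  4        25.00        21.9128        87.6512
  5        25.00        21.2025       106.0126
  6        25.00        20.5153       123.0916
  7        25.00        19.8503       138.9520
  8     1,025.00       787.4809     6,299.8470
  Σ                    941.2039     6,894.4959
Price P = Σ PV = 941.2039.
Macaulay duration = Σ(t·PV) / P = 6,894.4959 / 941.2039 = 7.32519 half-year periods.
In years: 7.32519 / 2 = 3.66259 years.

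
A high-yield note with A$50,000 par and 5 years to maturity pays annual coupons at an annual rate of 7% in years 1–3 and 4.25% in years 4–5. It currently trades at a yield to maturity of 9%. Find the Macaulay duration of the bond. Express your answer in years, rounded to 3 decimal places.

Periodic yield y = 0.09. Discount each cash flow and weight by its year:
  t   CF        PV=CF/(1+0.09)^t    t·PV
  1     3,500.00     3,211.0092     3,211.0092
  2     3,500.00     2,945.8800     5,891.7600
  3     3,500.00     2,702.6422     8,107.9265
  4     2,125.00     1,505.4036     6,021.6143
  5    52,125.00    33,877.6735   169,388.3676
  Σ                 44,242.6084   192,620.6775
Price P = Σ PV = 44,242.6084.
Macaulay duration = Σ(t·PV) / P = 192,620.6775 / 44,242.6084 = 4.35374 years.

4.354 years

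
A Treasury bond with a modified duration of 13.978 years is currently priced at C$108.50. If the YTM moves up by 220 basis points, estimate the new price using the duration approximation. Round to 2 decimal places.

C$75.13

Duration approximation: ΔP/P ≈ -D_mod · Δy = -13.978 × (+0.022) = -0.307516.
New price ≈ 108.50 × (1 - 0.307516) = 75.134514.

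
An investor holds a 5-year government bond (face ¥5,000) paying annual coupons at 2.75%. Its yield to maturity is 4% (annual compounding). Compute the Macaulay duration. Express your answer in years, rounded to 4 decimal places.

4.7306 years

Periodic yield y = 0.04. Discount each cash flow and weight by its year:
  t   CF        PV=CF/(1+0.04)^t    t·PV
  1       137.50       132.2115       132.2115
  2       137.50       127.1265       254.2530
  3       137.50       122.2370       366.7110
  4       137.50       117.5356       470.1423
  5     5,137.50     4,222.6505    21,113.2526
  Σ                  4,721.7611    22,336.5704
Price P = Σ PV = 4,721.7611.
Macaulay duration = Σ(t·PV) / P = 22,336.5704 / 4,721.7611 = 4.73056 years.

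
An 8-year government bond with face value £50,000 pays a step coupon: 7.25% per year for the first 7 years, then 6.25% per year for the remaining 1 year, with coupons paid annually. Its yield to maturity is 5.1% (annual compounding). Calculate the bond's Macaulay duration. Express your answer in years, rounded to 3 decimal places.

Periodic yield y = 0.051. Discount each cash flow and weight by its year:
  t   CF        PV=CF/(1+0.051)^t    t·PV
  1     3,625.00     3,449.0961     3,449.0961
  2     3,625.00     3,281.7280     6,563.4559
  3     3,625.00     3,122.4814     9,367.4443
  4     3,625.00     2,970.9623    11,883.8494
  5     3,625.00     2,826.7958    14,133.9788
  6     3,625.00     2,689.6249    16,137.7493
  7     3,625.00     2,559.1103    17,913.7718
  8    53,125.00    35,684.3027   285,474.4217
  Σ                 56,584.1015   364,923.7673
Price P = Σ PV = 56,584.1015.
Macaulay duration = Σ(t·PV) / P = 364,923.7673 / 56,584.1015 = 6.44923 years.

6.449 years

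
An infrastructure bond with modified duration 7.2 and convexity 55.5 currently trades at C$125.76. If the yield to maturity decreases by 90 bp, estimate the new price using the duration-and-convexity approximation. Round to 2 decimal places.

C$134.19

Duration effect: -D_mod·Δy = -7.2 × (-0.009) = +0.064800
Convexity effect: ½·C·(Δy)² = 0.5 × 55.5 × (-0.009)² = +0.00224775
ΔP/P ≈ +0.064800 + 0.00224775 = +0.06704775
New price ≈ 125.76 × (1 + 0.06704775) = 134.19192504.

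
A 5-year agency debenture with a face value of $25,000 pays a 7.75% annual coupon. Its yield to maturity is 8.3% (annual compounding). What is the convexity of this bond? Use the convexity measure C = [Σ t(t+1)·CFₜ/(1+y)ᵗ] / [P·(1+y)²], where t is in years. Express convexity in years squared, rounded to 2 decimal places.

With y = 0.083:
  t   CF        PV=CF/(1+0.083)^t    t·PV        t(t+1)·PV
  1     1,937.50     1,789.0120     1,789.0120       3,578.0240
  2     1,937.50     1,651.9040     3,303.8079       9,911.4238
  3     1,937.50     1,525.3038     4,575.9113      18,303.6451
  4     1,937.50     1,408.4061     5,633.6242      28,168.1212
  5    26,937.50    18,080.6902    90,403.4509     542,420.7053
  Σ                 24,455.3160   105,705.8064     602,381.9195
P = 24,455.3160.
Convexity = Σ t(t+1)·PV / [P·(1+y)²] = 602,381.9195 / (24,455.3160 × 1.172889) = 21.00109.

21.00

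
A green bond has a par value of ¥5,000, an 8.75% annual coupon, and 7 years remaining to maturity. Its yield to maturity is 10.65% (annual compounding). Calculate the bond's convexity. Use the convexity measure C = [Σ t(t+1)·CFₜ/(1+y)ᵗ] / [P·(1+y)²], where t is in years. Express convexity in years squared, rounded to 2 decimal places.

With y = 0.1065:
  t   CF        PV=CF/(1+0.1065)^t    t·PV        t(t+1)·PV
  1       437.50       395.3909       395.3909         790.7817
  2       437.50       357.3347       714.6694       2,144.0083
  3       437.50       322.9415       968.8244       3,875.2975
  4       437.50       291.8585     1,167.4341       5,837.1705
  5       437.50       263.7673     1,318.8365       7,913.0192
  6       437.50       238.3799     1,430.2791      10,011.9538
  7     5,437.50     2,677.5608    18,742.9256     149,943.4051
  Σ                  4,547.2335    24,738.3601     180,515.6363
P = 4,547.2335.
Convexity = Σ t(t+1)·PV / [P·(1+y)²] = 180,515.6363 / (4,547.2335 × 1.224342) = 32.42386.

32.42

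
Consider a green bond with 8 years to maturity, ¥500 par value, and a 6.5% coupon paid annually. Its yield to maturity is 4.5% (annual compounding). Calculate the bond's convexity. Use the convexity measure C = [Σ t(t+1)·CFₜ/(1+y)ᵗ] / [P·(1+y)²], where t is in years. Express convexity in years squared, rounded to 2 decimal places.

50.57

With y = 0.045:
  t   CF        PV=CF/(1+0.045)^t    t·PV        t(t+1)·PV
  1        32.50        31.1005        31.1005          62.2010
  2        32.50        29.7612        59.5224         178.5673
  3        32.50        28.4796        85.4389         341.7557
  4        32.50        27.2532       109.0130         545.0649
  5        32.50        26.0797       130.3983         782.3898
  6        32.50        24.9566       149.7397       1,048.1777
  7        32.50        23.8819       167.1735       1,337.3878
  8       532.50       374.4461     2,995.5686      26,960.1178
  Σ                    565.9589     3,727.9549      31,255.6619
P = 565.9589.
Convexity = Σ t(t+1)·PV / [P·(1+y)²] = 31,255.6619 / (565.9589 × 1.092025) = 50.57213.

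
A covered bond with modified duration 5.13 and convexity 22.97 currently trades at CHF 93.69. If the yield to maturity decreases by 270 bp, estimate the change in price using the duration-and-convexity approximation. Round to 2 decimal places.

Duration effect: -D_mod·Δy = -5.13 × (-0.027) = +0.138510
Convexity effect: ½·C·(Δy)² = 0.5 × 22.97 × (-0.027)² = +0.008372565
ΔP/P ≈ +0.138510 + 0.008372565 = +0.146882565
ΔP ≈ 93.69 × (+0.146882565) = +13.76142751485.

+CHF 13.76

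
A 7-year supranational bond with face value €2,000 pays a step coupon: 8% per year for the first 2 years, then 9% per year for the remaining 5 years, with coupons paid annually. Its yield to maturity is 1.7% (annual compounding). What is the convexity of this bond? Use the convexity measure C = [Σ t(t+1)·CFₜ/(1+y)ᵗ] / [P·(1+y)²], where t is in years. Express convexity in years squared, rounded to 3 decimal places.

With y = 0.017:
  t   CF        PV=CF/(1+0.017)^t    t·PV        t(t+1)·PV
  1       160.00       157.3255       157.3255         314.6509
  2       160.00       154.6956       309.3913         928.1738
  3       180.00       171.1235       513.3705       2,053.4820
  4       180.00       168.2630       673.0521       3,365.2605
  5       180.00       165.4504       827.2518       4,963.5111
  6       180.00       162.6847       976.1084       6,832.7586
  7     2,180.00     1,937.3577    13,561.5042     108,492.0337
  Σ                  2,916.9005    17,018.0038     126,949.8706
P = 2,916.9005.
Convexity = Σ t(t+1)·PV / [P·(1+y)²] = 126,949.8706 / (2,916.9005 × 1.034289) = 42.07932.

42.079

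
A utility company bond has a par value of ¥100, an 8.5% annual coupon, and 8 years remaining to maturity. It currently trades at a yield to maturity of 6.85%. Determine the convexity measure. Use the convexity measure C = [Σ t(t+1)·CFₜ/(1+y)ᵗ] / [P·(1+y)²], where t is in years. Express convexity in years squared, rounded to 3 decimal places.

44.587

With y = 0.0685:
  t   CF        PV=CF/(1+0.0685)^t    t·PV        t(t+1)·PV
  1         8.50         7.9551         7.9551          15.9102
  2         8.50         7.4451        14.8902          44.6705
  3         8.50         6.9678        20.9034          83.6135
  4         8.50         6.5211        26.0844         130.4220
  5         8.50         6.1030        30.5152         183.0912
  6         8.50         5.7118        34.2707         239.8949
  7         8.50         5.3456        37.4193         299.3541
  8       108.50        63.8607       510.8854       4,597.9688
  Σ                    109.9102       682.9236       5,594.9253
P = 109.9102.
Convexity = Σ t(t+1)·PV / [P·(1+y)²] = 5,594.9253 / (109.9102 × 1.141692) = 44.58691.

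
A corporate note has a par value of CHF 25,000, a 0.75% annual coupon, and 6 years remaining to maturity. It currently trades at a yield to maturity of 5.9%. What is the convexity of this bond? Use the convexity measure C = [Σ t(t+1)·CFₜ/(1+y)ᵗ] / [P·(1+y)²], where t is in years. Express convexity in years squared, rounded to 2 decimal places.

With y = 0.059:
  t   CF        PV=CF/(1+0.059)^t    t·PV        t(t+1)·PV
  1       187.50       177.0538       177.0538         354.1076
  2       187.50       167.1896       334.3793       1,003.1378
  3       187.50       157.8750       473.6250       1,894.5001
  4       187.50       149.0793       596.3173       2,981.5866
  5       187.50       140.7737       703.8684       4,223.2105
  6    25,187.50    17,857.0331   107,142.1984     749,995.3888
  Σ                 18,649.0045   109,427.4423     760,451.9315
P = 18,649.0045.
Convexity = Σ t(t+1)·PV / [P·(1+y)²] = 760,451.9315 / (18,649.0045 × 1.121481) = 36.36003.

36.36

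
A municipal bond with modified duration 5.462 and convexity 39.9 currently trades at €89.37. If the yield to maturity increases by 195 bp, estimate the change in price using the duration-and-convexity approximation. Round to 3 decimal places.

Duration effect: -D_mod·Δy = -5.462 × (+0.0195) = -0.106509
Convexity effect: ½·C·(Δy)² = 0.5 × 39.9 × (0.0195)² = +0.0075859875
ΔP/P ≈ -0.106509 + 0.0075859875 = -0.0989230125
ΔP ≈ 89.37 × (-0.0989230125) = -8.840749627125.

-€8.841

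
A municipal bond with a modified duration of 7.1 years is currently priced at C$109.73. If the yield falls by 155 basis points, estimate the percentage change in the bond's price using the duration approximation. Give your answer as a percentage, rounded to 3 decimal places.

Duration approximation: ΔP/P ≈ -D_mod · Δy = -7.1 × (-0.0155) = +0.110050.
As a percentage: +11.0050%.

+11.005%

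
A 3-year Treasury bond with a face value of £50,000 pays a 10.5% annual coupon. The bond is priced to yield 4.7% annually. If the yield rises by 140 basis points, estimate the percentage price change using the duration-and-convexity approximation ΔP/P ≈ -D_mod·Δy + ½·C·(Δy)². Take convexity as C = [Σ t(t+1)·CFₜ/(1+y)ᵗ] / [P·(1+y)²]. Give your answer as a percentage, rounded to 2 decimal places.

With y = 0.047:
  t   CF        PV=CF/(1+0.047)^t    t·PV        t(t+1)·PV
  1     5,250.00     5,014.3266     5,014.3266      10,028.6533
  2     5,250.00     4,789.2327     9,578.4654      28,735.3963
  3    55,250.00    48,138.4650   144,415.3949     577,661.5795
  Σ                 57,942.0243   159,008.1869     616,425.6290
P = 57,942.0243; D_Mac = 2.74426 yrs; D_mod = 2.62107 yrs; C = 9.70496.
Duration effect: -2.62107 × (+0.014) = -0.036695
Convexity effect: 0.5 × 9.70496 × (0.014)² = +0.0009511
ΔP/P ≈ -0.036695 + 0.0009511 = -0.035744 = -3.5744%.

-3.57%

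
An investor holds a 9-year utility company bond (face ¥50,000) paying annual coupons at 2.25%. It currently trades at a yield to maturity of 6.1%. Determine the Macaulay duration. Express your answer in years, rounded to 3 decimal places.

8.095 years

Periodic yield y = 0.061. Discount each cash flow and weight by its year:
  t   CF        PV=CF/(1+0.061)^t    t·PV
  1     1,125.00     1,060.3205     1,060.3205
  2     1,125.00       999.3595     1,998.7190
  3     1,125.00       941.9034     2,825.7102
  4     1,125.00       887.7506     3,551.0025
  5     1,125.00       836.7112     4,183.5562
  6     1,125.00       788.6063     4,731.6375
  7     1,125.00       743.2670     5,202.8688
  8     1,125.00       700.5344     5,604.2750
  9    51,125.00    30,005.0853   270,045.7678
  Σ                 36,963.5382   299,203.8576
Price P = Σ PV = 36,963.5382.
Macaulay duration = Σ(t·PV) / P = 299,203.8576 / 36,963.5382 = 8.09457 years.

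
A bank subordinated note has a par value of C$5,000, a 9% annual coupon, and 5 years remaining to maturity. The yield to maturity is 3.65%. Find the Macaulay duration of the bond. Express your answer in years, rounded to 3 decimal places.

4.324 years

Periodic yield y = 0.0365. Discount each cash flow and weight by its year:
  t   CF        PV=CF/(1+0.0365)^t    t·PV
  1       450.00       434.1534       434.1534
  2       450.00       418.8648       837.7297
  3       450.00       404.1146     1,212.3439
  4       450.00       389.8839     1,559.5356
  5     5,450.00     4,555.6460    22,778.2300
  Σ                  6,202.6628    26,821.9926
Price P = Σ PV = 6,202.6628.
Macaulay duration = Σ(t·PV) / P = 26,821.9926 / 6,202.6628 = 4.32427 years.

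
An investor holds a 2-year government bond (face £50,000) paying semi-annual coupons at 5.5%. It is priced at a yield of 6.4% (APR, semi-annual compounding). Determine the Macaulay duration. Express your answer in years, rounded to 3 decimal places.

Periodic yield y = 0.032. Discount each cash flow and weight by its period:
  t   CF        PV=CF/(1+0.032)^t    t·PV
  1     1,375.00     1,332.3643     1,332.3643
  2     1,375.00     1,291.0507     2,582.1014
  3     1,375.00     1,251.0181     3,753.0544
  4    51,375.00    45,293.2042   181,172.8170
  Σ                 49,167.6374   188,840.3372
Price P = Σ PV = 49,167.6374.
Macaulay duration = Σ(t·PV) / P = 188,840.3372 / 49,167.6374 = 3.84074 half-year periods.
In years: 3.84074 / 2 = 1.92037 years.

1.920 years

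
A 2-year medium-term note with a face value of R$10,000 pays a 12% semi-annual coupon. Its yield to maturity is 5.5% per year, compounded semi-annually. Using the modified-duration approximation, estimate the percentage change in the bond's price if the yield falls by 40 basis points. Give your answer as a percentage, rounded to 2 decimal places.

+0.72%

Periodic yield y = 0.0275. Modified duration first:
  t   CF        PV=CF/(1+0.0275)^t    t·PV
  1       600.00       583.9416       583.9416
  2       600.00       568.3130     1,136.6260
  3       600.00       553.1027     1,659.3080
  4    10,600.00     9,509.9568    38,039.8271
  Σ                 11,215.3141    41,419.7027
P = 11,215.3141; D_Mac = 3.69314 half-year periods = 1.84657 yrs; D_mod = 1.84657/(1+0.0275) = 1.79715 yrs.
ΔP/P ≈ -D_mod · Δy = -1.79715 × (-0.004) = +0.007189 = +0.7189%.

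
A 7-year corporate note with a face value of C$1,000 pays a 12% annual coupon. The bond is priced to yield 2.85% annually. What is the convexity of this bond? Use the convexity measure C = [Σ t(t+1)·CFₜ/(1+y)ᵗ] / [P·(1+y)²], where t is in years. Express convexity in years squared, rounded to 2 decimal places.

38.03

With y = 0.0285:
  t   CF        PV=CF/(1+0.0285)^t    t·PV        t(t+1)·PV
  1       120.00       116.6748       116.6748         233.3495
  2       120.00       113.4417       226.8834         680.6501
  3       120.00       110.2982       330.8945       1,323.5782
  4       120.00       107.2418       428.9672       2,144.8358
  5       120.00       104.2701       521.3505       3,128.1028
  6       120.00       101.3807       608.2845       4,257.9912
  7     1,120.00       920.0003     6,440.0018      51,520.0146
  Σ                  1,573.3075     8,673.0566      63,288.5223
P = 1,573.3075.
Convexity = Σ t(t+1)·PV / [P·(1+y)²] = 63,288.5223 / (1,573.3075 × 1.057812) = 38.02794.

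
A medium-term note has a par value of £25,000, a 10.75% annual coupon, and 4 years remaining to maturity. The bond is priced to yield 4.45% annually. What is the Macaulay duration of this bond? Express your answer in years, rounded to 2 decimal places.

3.51 years

Periodic yield y = 0.0445. Discount each cash flow and weight by its year:
  t   CF        PV=CF/(1+0.0445)^t    t·PV
  1     2,687.50     2,573.0014     2,573.0014
  2     2,687.50     2,463.3810     4,926.7620
  3     2,687.50     2,358.4308     7,075.2924
  4    27,687.50    23,262.1561    93,048.6245
  Σ                 30,656.9694   107,623.6804
Price P = Σ PV = 30,656.9694.
Macaulay duration = Σ(t·PV) / P = 107,623.6804 / 30,656.9694 = 3.51058 years.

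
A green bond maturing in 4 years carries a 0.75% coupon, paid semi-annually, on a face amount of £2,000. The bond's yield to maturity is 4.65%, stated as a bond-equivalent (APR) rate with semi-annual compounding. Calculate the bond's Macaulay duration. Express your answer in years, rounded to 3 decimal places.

Periodic yield y = 0.02325. Discount each cash flow and weight by its period:
  t   CF        PV=CF/(1+0.02325)^t    t·PV
  1         7.50         7.3296         7.3296
  2         7.50         7.1630        14.3261
  3         7.50         7.0003        21.0009
  4         7.50         6.8412        27.3649
  5         7.50         6.6858        33.4289
  6         7.50         6.5339        39.2032
  7         7.50         6.3854        44.6979
  8     2,007.50     1,670.3271    13,362.6168
  Σ                  1,718.2663    13,549.9683
Price P = Σ PV = 1,718.2663.
Macaulay duration = Σ(t·PV) / P = 13,549.9683 / 1,718.2663 = 7.88584 half-year periods.
In years: 7.88584 / 2 = 3.94292 years.

3.943 years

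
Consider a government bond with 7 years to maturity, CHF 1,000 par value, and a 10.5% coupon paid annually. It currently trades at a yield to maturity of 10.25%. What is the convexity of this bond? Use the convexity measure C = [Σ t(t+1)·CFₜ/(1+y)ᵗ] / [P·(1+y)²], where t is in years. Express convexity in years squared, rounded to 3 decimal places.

With y = 0.1025:
  t   CF        PV=CF/(1+0.1025)^t    t·PV        t(t+1)·PV
  1       105.00        95.2381        95.2381         190.4762
  2       105.00        86.3838       172.7675         518.3026
  3       105.00        78.3526       235.0578         940.2314
  4       105.00        71.0681       284.2725       1,421.3627
  5       105.00        64.4609       322.3045       1,933.8267
  6       105.00        58.4679       350.8076       2,455.6530
  7     1,105.00       558.1001     3,906.7006      31,253.6049
  Σ                  1,012.0715     5,367.1486      38,713.4575
P = 1,012.0715.
Convexity = Σ t(t+1)·PV / [P·(1+y)²] = 38,713.4575 / (1,012.0715 × 1.215506) = 31.46977.

31.470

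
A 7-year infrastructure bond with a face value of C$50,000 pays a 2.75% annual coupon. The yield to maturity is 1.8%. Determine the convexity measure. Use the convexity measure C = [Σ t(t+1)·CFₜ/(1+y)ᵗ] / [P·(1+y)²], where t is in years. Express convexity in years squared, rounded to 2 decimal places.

With y = 0.018:
  t   CF        PV=CF/(1+0.018)^t    t·PV        t(t+1)·PV
  1     1,375.00     1,350.6876     1,350.6876       2,701.3752
  2     1,375.00     1,326.8051     2,653.6103       7,960.8308
  3     1,375.00     1,303.3449     3,910.0348      15,640.1391
  4     1,375.00     1,280.2995     5,121.1981      25,605.9906
  5     1,375.00     1,257.6616     6,288.3081      37,729.8486
  6     1,375.00     1,235.4240     7,412.5439      51,887.8076
  7    51,375.00    45,343.7453   317,406.2169   2,539,249.7355
  Σ                 53,097.9681   344,142.5997   2,680,775.7274
P = 53,097.9681.
Convexity = Σ t(t+1)·PV / [P·(1+y)²] = 2,680,775.7274 / (53,097.9681 × 1.036324) = 48.71773.

48.72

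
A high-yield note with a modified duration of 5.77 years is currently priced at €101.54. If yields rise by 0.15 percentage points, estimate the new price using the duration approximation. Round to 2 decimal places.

Duration approximation: ΔP/P ≈ -D_mod · Δy = -5.77 × (+0.0015) = -0.008655.
New price ≈ 101.54 × (1 - 0.008655) = 100.6611713.

€100.66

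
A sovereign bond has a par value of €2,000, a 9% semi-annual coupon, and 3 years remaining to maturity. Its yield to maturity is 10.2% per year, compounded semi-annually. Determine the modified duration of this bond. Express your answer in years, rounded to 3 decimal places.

Periodic yield y = 0.051. First find Macaulay duration:
  t   CF        PV=CF/(1+0.051)^t    t·PV
  1        90.00        85.6327        85.6327
  2        90.00        81.4774       162.9548
  3        90.00        77.5237       232.5710
  4        90.00        73.7618       295.0473
  5        90.00        70.1825       350.9126
  6     2,090.00     1,550.7079     9,304.2472
  Σ                  1,939.2860    10,431.3656
P = 1,939.2860; Macaulay duration = 10,431.3656 / 1,939.2860 = 5.37897 half-year periods = 2.68949 years.
Modified duration = D_Mac / (1 + y) = 2.68949 / 1.051 = 2.55898 years.

2.559 years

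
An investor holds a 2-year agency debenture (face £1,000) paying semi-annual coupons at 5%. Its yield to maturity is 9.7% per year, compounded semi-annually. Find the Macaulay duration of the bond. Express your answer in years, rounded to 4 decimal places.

Periodic yield y = 0.0485. Discount each cash flow and weight by its period:
  t   CF        PV=CF/(1+0.0485)^t    t·PV
  1        25.00        23.8436        23.8436
  2        25.00        22.7407        45.4813
  3        25.00        21.6888        65.0663
  4     1,025.00       848.1060     3,392.4239
  Σ                    916.3790     3,526.8151
Price P = Σ PV = 916.3790.
Macaulay duration = Σ(t·PV) / P = 3,526.8151 / 916.3790 = 3.84864 half-year periods.
In years: 3.84864 / 2 = 1.92432 years.

1.9243 years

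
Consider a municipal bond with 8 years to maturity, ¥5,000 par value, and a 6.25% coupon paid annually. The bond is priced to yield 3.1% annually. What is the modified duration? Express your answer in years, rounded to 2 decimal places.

6.49 years

Periodic yield y = 0.031. First find Macaulay duration:
  t   CF        PV=CF/(1+0.031)^t    t·PV
  1       312.50       303.1038       303.1038
  2       312.50       293.9901       587.9802
  3       312.50       285.1504       855.4513
  4       312.50       276.5766     1,106.3062
  5       312.50       268.2605     1,341.3024
  6       312.50       260.1945     1,561.1667
  7       312.50       252.3710     1,766.5967
  8     5,312.50     4,161.3057    33,290.4456
  Σ                  6,100.9524    40,812.3528
P = 6,100.9524; Macaulay duration = 40,812.3528 / 6,100.9524 = 6.68951 years.
Modified duration = D_Mac / (1 + y) = 6.68951 / 1.031 = 6.48837 years.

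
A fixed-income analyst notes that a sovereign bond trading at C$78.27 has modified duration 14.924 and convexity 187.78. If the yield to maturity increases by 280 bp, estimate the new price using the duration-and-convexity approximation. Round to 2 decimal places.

Duration effect: -D_mod·Δy = -14.924 × (+0.028) = -0.417872
Convexity effect: ½·C·(Δy)² = 0.5 × 187.78 × (0.028)² = +0.07360976
ΔP/P ≈ -0.417872 + 0.07360976 = -0.34426224
New price ≈ 78.27 × (1 - 0.34426224) = 51.3245944752.

C$51.32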